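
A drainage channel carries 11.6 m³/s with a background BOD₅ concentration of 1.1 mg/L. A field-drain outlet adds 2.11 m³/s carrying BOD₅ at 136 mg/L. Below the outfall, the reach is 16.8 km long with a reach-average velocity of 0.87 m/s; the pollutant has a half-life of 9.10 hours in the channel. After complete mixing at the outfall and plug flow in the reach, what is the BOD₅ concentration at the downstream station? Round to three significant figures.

14.5 mg/L

Mixed concentration C = ΣQC/ΣQ = (11.60·1.100 + 2.110·136.0) / 13.71 = 299.7/13.71 = 21.86 mg/L.
Travel time t = 16.8·1000 / 0.87 = 19310 s = 5.364 h.
Half-life 9.10 h → k = ln 2 / 9.10 = 0.07617 h⁻¹ = 1.828 d⁻¹.
Decay over the reach: 21.86·exp(−kt) = 21.86·0.6646 = 14.53 mg/L.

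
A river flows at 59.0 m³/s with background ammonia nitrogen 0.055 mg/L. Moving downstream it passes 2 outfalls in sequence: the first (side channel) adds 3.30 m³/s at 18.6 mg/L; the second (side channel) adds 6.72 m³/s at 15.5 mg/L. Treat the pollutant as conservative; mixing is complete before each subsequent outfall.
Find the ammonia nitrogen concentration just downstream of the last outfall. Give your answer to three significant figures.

2.45 mg/L

Outfall 1: combined Q = 62.30 m³/s; C = (59.00·0.05500 + 3.300·18.60)/62.30 = 1.037 mg/L.
Outfall 2: combined Q = 69.02 m³/s; C = (62.30·1.037 + 6.720·15.50)/69.02 = 2.445 mg/L.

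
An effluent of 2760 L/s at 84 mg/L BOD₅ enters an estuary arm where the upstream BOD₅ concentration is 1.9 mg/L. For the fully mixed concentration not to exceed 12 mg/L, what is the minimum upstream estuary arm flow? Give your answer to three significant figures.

Set C_mix = 12: (Q·1.900 + 2760·84.00) / (Q + 2760) = 12
→ Q = 2760·(84.00 − 12)/(12 − 1.900) = 19680 L/s.

19700 L/s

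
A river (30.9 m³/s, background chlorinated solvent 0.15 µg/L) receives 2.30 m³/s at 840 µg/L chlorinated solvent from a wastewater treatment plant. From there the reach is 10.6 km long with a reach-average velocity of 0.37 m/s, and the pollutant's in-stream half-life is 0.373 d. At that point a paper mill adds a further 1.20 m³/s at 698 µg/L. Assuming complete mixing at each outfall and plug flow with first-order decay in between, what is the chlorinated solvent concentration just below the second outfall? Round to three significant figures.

After mixing, C = (30.90·0.1500 + 2.300·840.0) / 33.20 = 1937/33.20 = 58.33 µg/L; combined flow 33.20 m³/s.
Travel time t = 10.6·1000 / 0.37 = 28650 s = 7.958 h.
Half-life 0.373 d → k = ln 2 / 0.373 = 1.858 d⁻¹.
Decay over the reach: 58.33·exp(−kt) = 58.33·0.5400 = 31.50 µg/L.
Second outfall: C = (33.20·31.50 + 1.200·698.0)/34.40 = 54.75 µg/L.

54.7 µg/L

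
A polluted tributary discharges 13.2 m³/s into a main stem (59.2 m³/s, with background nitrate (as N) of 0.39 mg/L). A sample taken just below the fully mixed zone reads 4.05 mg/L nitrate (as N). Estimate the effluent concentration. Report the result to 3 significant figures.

20.5 mg/L

Mass balance: 59.20·0.3900 + 13.20·Cₑ = 72.40·4.050
→ Cₑ = (72.40·4.050 − 59.20·0.3900) / 13.20 = 20.46 mg/L.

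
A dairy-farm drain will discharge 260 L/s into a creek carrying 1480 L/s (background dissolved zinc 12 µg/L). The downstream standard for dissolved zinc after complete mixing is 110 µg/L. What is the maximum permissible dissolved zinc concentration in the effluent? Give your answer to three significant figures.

At the limit, (Qr·Cr + Qe·Cₑ)/(Qr + Qe) = 110:
Cₑ = (1740·110 − 1480·12.00) / 260.0 = 667.8 µg/L.

668 µg/L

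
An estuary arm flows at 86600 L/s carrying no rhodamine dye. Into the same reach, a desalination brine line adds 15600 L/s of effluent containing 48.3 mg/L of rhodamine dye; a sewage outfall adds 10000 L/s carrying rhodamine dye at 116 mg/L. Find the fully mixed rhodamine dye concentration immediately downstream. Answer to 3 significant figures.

Mass balance: C = (86600·0 + 15600·48.30 + 10000·116.0) / 112200 = 1913000/112200 = 17.05 mg/L.

17.1 mg/L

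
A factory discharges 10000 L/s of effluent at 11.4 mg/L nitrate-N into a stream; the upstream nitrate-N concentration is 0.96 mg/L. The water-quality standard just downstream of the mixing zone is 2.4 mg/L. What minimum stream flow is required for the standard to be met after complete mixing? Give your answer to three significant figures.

62500 L/s

Set C_mix = 2.4: (Q·0.9600 + 10000·11.40) / (Q + 10000) = 2.4
→ Q = 10000·(11.40 − 2.4)/(2.4 − 0.9600) = 62500 L/s.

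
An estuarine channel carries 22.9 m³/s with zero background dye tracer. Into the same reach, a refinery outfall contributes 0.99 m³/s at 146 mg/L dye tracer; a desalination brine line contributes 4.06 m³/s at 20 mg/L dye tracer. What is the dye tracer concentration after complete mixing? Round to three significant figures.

Conservation of mass: C = (22.90·0 + 0.9900·146.0 + 4.060·20.00) / 27.95 = 225.7/27.95 = 8.077 mg/L.

8.08 mg/L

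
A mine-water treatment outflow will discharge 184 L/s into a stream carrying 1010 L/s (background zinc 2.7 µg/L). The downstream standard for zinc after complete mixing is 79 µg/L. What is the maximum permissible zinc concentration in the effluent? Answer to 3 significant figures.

498 µg/L

At the limit, (Qr·Cr + Qe·Cₑ)/(Qr + Qe) = 79:
Cₑ = (1194·79 − 1010·2.700) / 184.0 = 497.8 µg/L.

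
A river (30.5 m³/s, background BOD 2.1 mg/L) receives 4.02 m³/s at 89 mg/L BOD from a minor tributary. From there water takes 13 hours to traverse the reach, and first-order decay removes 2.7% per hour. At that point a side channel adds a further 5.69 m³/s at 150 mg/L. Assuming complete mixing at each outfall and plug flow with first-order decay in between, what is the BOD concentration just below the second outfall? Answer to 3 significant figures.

Conservation of mass: C = (30.50·2.100 + 4.020·89.00) / 34.52 = 421.8/34.52 = 12.22 mg/L; combined flow 34.52 m³/s.
2.7%/h lost → k = −ln(1 − 0.027) = 0.02737 h⁻¹.
First-order decay: C = 12.22·exp(−k·t) = 12.22·0.7006 = 8.561 mg/L.
Second outfall: C = (34.52·8.561 + 5.690·150.0)/40.21 = 28.58 mg/L.

28.6 mg/L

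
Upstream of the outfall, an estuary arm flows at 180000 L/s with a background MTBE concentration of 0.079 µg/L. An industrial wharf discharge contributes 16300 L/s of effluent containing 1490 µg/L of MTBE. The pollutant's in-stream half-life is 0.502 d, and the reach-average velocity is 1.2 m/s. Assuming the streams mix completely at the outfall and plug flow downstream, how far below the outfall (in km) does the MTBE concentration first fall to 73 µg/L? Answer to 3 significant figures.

Conservation of mass: C = (180000·0.07900 + 16300·1490) / 196300 = 24300000/196300 = 123.8 µg/L.
Half-life 0.502 d → k = ln 2 / 0.502 = 1.381 d⁻¹.
Set 123.8·exp(−k·t) = 73 → t = ln(123.8/73)/k = 33050 s = 9.181 h.
Distance = v·t = 1.2·33050 = 39660 m = 39.66 km.

39.7 km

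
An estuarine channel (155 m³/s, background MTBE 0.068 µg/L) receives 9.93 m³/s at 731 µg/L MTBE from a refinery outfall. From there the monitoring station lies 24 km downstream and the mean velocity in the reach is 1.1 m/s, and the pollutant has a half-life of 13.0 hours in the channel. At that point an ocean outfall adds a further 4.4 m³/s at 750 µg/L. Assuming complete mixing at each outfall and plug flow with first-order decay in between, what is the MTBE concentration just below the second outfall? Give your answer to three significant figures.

50.6 µg/L

Conservation of mass: C = (155.0·0.06800 + 9.930·731.0) / 164.9 = 7269/164.9 = 44.08 µg/L; combined flow 164.9 m³/s.
Travel time t = 24·1000 / 1.1 = 21820 s = 6.061 h.
Half-life 13.0 h → k = ln 2 / 13.0 = 0.05332 h⁻¹ = 1.280 d⁻¹.
Decay over the reach: 44.08·exp(−kt) = 44.08·0.7239 = 31.90 µg/L.
Second outfall: C = (164.9·31.90 + 4.400·750.0)/169.3 = 50.56 µg/L.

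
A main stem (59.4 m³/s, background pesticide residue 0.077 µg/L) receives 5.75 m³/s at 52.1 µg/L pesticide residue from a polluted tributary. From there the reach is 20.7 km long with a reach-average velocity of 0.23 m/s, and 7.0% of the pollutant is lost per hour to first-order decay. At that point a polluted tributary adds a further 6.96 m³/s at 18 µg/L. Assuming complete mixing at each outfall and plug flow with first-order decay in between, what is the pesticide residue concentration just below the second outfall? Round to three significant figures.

2.42 µg/L

Mass balance: C = (59.40·0.07700 + 5.750·52.10) / 65.15 = 304.1/65.15 = 4.668 µg/L; combined flow 65.15 m³/s.
Travel time t = 20.7·1000 / 0.23 = 90000 s = 25.00 h.
7.0%/h lost → k = −ln(1 − 0.07) = 0.07257 h⁻¹.
Decay over the reach: 4.668·exp(−kt) = 4.668·0.1630 = 0.7608 µg/L.
At the second outfall, C = (65.15·0.7608 + 6.960·18.00) / (65.15 + 6.960) = 2.425 µg/L.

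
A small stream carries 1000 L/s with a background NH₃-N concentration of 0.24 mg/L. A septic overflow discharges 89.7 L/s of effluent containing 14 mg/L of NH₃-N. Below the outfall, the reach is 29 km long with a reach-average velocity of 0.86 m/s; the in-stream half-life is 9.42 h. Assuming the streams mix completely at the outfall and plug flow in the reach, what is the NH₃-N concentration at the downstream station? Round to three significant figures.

Flow-weighted average: C = (1000·0.2400 + 89.70·14.00) / 1090 = 1496/1090 = 1.373 mg/L.
Travel time t = 29·1000 / 0.86 = 33720 s = 9.367 h.
Half-life 9.42 h → k = ln 2 / 9.42 = 0.07358 h⁻¹ = 1.766 d⁻¹.
After decay, C = 1.373 × e^(−kt) = 1.373 × 0.5020 = 0.6890 mg/L.

0.689 mg/L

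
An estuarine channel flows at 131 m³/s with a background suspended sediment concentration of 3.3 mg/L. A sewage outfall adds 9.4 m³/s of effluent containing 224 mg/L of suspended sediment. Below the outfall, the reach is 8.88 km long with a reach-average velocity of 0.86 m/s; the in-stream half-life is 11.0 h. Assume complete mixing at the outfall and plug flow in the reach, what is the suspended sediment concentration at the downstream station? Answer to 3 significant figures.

Flow-weighted average: C = (131.0·3.300 + 9.400·224.0) / 140.4 = 2538/140.4 = 18.08 mg/L.
Travel time t = 8.88·1000 / 0.86 = 10330 s = 2.868 h.
Half-life 11.0 h → k = ln 2 / 11.0 = 0.06301 h⁻¹ = 1.512 d⁻¹.
After decay, C = 18.08 × e^(−kt) = 18.08 × 0.8347 = 15.09 mg/L.

15.1 mg/L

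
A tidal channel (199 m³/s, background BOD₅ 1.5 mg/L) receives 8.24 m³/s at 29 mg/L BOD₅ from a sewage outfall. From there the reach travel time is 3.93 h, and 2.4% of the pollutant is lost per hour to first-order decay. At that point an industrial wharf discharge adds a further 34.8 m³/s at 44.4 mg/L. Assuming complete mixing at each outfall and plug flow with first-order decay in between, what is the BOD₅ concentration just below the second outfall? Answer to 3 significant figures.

8.40 mg/L

Flow-weighted average: C = (199.0·1.500 + 8.240·29.00) / 207.2 = 537.5/207.2 = 2.593 mg/L; combined flow 207.2 m³/s.
2.4%/h lost → k = −ln(1 − 0.024) = 0.02429 h⁻¹.
Applying C = C₀e^(−kt): 2.593 × 0.9089 = 2.357 mg/L.
Second outfall: C = (207.2·2.357 + 34.80·44.40)/242.0 = 8.402 mg/L.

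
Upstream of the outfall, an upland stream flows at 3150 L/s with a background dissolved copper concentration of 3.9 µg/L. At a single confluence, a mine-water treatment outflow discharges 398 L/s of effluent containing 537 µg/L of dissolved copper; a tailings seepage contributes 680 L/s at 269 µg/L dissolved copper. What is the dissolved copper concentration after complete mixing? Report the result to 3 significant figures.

Flow-weighted average: C = (3150·3.900 + 398.0·537.0 + 680.0·269.0) / 4228 = 408900/4228 = 96.72 µg/L.

96.7 µg/L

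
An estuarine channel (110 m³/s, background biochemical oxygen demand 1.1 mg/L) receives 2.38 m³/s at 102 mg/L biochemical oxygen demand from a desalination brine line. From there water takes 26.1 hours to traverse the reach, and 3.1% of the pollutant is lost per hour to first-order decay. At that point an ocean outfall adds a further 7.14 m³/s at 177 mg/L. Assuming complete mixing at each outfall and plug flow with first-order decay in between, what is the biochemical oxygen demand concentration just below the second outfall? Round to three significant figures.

11.9 mg/L

Flow-weighted average: C = (110.0·1.100 + 2.380·102.0) / 112.4 = 363.8/112.4 = 3.237 mg/L; combined flow 112.4 m³/s.
3.1%/h lost → k = −ln(1 − 0.031) = 0.03149 h⁻¹.
First-order decay: C = 3.237·exp(−k·t) = 3.237·0.4396 = 1.423 mg/L.
At the second outfall, C = (112.4·1.423 + 7.140·177.0) / (112.4 + 7.140) = 11.91 mg/L.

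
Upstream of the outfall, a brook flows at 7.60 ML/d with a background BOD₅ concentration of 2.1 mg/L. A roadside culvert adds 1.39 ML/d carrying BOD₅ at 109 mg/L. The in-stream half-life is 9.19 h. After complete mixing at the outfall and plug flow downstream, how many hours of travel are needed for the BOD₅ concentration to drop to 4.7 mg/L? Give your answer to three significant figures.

Mass balance: C = (7.600·2.100 + 1.390·109.0) / 8.990 = 167.5/8.990 = 18.63 mg/L.
Half-life 9.19 h → k = ln 2 / 9.19 = 0.07542 h⁻¹ = 1.810 d⁻¹.
18.63·exp(−k·t) = 4.7 → t = ln(18.63/4.7)/k = 65730 s = 18.26 h.

18.3 h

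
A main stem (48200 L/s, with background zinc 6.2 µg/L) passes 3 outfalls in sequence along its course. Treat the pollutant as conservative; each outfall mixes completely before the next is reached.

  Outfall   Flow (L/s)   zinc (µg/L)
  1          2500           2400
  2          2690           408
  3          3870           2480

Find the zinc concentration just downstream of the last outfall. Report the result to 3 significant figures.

Outfall 1: combined Q = 50700 L/s; C = (48200·6.200 + 2500·2400)/50700 = 124.2 µg/L.
Outfall 2: combined Q = 53390 L/s; C = (50700·124.2 + 2690·408.0)/53390 = 138.5 µg/L.
Outfall 3: combined Q = 57260 L/s; C = (53390·138.5 + 3870·2480)/57260 = 296.8 µg/L.

297 µg/L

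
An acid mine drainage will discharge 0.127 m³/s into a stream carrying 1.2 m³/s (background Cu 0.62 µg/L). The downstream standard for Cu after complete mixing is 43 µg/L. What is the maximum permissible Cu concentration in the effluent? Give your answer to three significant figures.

443 µg/L

At the limit, (Qr·Cr + Qe·Cₑ)/(Qr + Qe) = 43:
Cₑ = (1.327·43 − 1.200·0.6200) / 0.1270 = 443.4 µg/L.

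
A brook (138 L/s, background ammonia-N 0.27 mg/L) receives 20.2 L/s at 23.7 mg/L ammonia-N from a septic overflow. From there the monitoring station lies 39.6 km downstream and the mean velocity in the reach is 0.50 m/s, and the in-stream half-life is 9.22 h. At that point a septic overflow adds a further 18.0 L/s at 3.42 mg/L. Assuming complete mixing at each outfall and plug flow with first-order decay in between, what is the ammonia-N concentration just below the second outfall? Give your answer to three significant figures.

Conservation of mass: C = (138.0·0.2700 + 20.20·23.70) / 158.2 = 516.0/158.2 = 3.262 mg/L; combined flow 158.2 L/s.
Travel time t = 39.6·1000 / 0.50 = 79200 s = 22.00 h.
Half-life 9.22 h → k = ln 2 / 9.22 = 0.07518 h⁻¹ = 1.804 d⁻¹.
Decay over the reach: 3.262·exp(−kt) = 3.262·0.1913 = 0.6240 mg/L.
Second outfall: C = (158.2·0.6240 + 18.00·3.420)/176.2 = 0.9096 mg/L.

0.910 mg/L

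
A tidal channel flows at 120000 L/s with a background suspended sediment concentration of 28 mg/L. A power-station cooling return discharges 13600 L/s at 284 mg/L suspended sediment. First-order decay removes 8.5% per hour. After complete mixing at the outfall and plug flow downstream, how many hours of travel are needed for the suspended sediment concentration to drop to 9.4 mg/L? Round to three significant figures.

Mixed concentration C = ΣQC/ΣQ = (120000·28.00 + 13600·284.0) / 133600 = 7222000/133600 = 54.06 mg/L.
8.5%/h lost → k = −ln(1 − 0.085) = 0.08883 h⁻¹.
54.06·exp(−k·t) = 9.4 → t = ln(54.06/9.4)/k = 70900 s = 19.69 h.

19.7 h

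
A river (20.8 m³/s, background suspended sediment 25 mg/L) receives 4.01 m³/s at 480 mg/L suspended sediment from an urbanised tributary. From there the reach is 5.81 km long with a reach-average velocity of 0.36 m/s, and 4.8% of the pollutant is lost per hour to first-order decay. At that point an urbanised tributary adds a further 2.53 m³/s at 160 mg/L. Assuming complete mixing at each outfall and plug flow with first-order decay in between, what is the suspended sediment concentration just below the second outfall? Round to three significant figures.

86.5 mg/L

Mass balance: C = (20.80·25.00 + 4.010·480.0) / 24.81 = 2445/24.81 = 98.54 mg/L; combined flow 24.81 m³/s.
Travel time t = 5.81·1000 / 0.36 = 16140 s = 4.483 h.
4.8%/h lost → k = −ln(1 − 0.048) = 0.04919 h⁻¹.
Applying C = C₀e^(−kt): 98.54 × 0.8021 = 79.04 mg/L.
Second outfall: C = (24.81·79.04 + 2.530·160.0)/27.34 = 86.53 mg/L.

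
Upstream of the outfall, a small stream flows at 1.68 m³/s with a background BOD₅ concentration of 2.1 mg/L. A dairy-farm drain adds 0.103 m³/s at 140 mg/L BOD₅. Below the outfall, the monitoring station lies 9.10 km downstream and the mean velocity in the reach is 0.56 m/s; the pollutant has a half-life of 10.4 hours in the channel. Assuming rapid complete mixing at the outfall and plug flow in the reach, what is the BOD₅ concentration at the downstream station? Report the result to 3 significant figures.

After mixing, C = (1.680·2.100 + 0.1030·140.0) / 1.783 = 17.95/1.783 = 10.07 mg/L.
Travel time t = 9.10·1000 / 0.56 = 16250 s = 4.514 h.
Half-life 10.4 h → k = ln 2 / 10.4 = 0.06665 h⁻¹ = 1.600 d⁻¹.
Decay over the reach: 10.07·exp(−kt) = 10.07·0.7402 = 7.451 mg/L.

7.45 mg/L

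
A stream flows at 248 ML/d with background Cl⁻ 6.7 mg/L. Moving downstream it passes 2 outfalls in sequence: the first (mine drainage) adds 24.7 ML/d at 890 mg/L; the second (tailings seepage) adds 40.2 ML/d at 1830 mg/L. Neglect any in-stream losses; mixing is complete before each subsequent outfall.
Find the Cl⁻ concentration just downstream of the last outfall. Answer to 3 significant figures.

311 mg/L

Outfall 1: combined Q = 272.7 ML/d; C = (248.0·6.700 + 24.70·890.0)/272.7 = 86.71 mg/L.
Outfall 2: combined Q = 312.9 ML/d; C = (272.7·86.71 + 40.20·1830)/312.9 = 310.7 mg/L.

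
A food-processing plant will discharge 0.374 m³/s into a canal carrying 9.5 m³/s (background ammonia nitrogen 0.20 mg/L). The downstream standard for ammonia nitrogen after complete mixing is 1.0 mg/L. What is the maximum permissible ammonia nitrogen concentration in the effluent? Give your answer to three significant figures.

21.3 mg/L

At the limit, (Qr·Cr + Qe·Cₑ)/(Qr + Qe) = 1.0:
Cₑ = (9.874·1.0 − 9.500·0.2000) / 0.3740 = 21.32 mg/L.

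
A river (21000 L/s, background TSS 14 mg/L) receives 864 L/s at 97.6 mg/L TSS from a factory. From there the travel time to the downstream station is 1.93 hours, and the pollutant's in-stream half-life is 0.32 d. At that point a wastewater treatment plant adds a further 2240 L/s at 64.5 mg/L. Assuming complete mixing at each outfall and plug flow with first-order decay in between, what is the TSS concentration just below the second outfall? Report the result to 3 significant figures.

19.2 mg/L

Conservation of mass: C = (21000·14.00 + 864.0·97.60) / 21860 = 378300/21860 = 17.30 mg/L; combined flow 21860 L/s.
Half-life 0.32 d → k = ln 2 / 0.32 = 2.166 d⁻¹.
After decay, C = 17.30 × e^(−kt) = 17.30 × 0.8401 = 14.54 mg/L.
At the second outfall, C = (21860·14.54 + 2240·64.50) / (21860 + 2240) = 19.18 mg/L.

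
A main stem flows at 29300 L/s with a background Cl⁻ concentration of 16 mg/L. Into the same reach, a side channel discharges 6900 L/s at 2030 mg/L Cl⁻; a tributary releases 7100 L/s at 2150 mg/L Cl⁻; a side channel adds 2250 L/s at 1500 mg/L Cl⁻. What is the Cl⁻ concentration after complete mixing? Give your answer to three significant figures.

727 mg/L

After mixing, C = (29300·16.00 + 6900·2030 + 7100·2150 + 2250·1500) / 45550 = 33120000/45550 = 727.0 mg/L.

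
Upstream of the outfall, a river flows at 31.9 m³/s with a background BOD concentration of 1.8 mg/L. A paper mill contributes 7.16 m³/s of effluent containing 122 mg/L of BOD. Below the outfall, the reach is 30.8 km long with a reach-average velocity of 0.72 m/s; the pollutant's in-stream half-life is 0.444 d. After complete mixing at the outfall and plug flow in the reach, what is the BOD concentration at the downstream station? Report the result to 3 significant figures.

11.0 mg/L

Conservation of mass: C = (31.90·1.800 + 7.160·122.0) / 39.06 = 930.9/39.06 = 23.83 mg/L.
Travel time t = 30.8·1000 / 0.72 = 42780 s = 11.88 h.
Half-life 0.444 d → k = ln 2 / 0.444 = 1.561 d⁻¹.
Decay over the reach: 23.83·exp(−kt) = 23.83·0.4617 = 11.00 mg/L.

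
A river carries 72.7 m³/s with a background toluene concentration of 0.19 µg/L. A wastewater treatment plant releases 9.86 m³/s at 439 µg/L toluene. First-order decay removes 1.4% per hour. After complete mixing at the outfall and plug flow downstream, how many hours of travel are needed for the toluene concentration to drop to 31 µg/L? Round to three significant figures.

Conservation of mass: C = (72.70·0.1900 + 9.860·439.0) / 82.56 = 4342/82.56 = 52.60 µg/L.
1.4%/h lost → k = −ln(1 − 0.014) = 0.01410 h⁻¹.
52.60·exp(−k·t) = 31 → t = ln(52.60/31)/k = 135000 s = 37.50 h.

37.5 h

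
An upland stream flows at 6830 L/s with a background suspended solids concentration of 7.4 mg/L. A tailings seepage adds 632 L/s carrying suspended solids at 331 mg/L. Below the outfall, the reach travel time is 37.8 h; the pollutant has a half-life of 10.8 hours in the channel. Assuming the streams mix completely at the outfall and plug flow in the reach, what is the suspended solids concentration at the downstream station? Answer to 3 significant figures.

Conservation of mass: C = (6830·7.400 + 632.0·331.0) / 7462 = 259700/7462 = 34.81 mg/L.
Half-life 10.8 h → k = ln 2 / 10.8 = 0.06418 h⁻¹ = 1.540 d⁻¹.
After decay, C = 34.81 × e^(−kt) = 34.81 × 0.08839 = 3.077 mg/L.

3.08 mg/L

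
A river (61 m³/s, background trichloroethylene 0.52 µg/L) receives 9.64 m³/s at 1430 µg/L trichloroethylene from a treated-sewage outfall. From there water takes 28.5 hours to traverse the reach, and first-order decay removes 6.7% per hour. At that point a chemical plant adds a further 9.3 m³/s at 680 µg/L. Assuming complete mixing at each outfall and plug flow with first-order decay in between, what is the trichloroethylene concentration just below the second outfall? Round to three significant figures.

Flow-weighted average: C = (61.00·0.5200 + 9.640·1430) / 70.64 = 13820/70.64 = 195.6 µg/L; combined flow 70.64 m³/s.
6.7%/h lost → k = −ln(1 − 0.067) = 0.06935 h⁻¹.
After decay, C = 195.6 × e^(−kt) = 195.6 × 0.1386 = 27.10 µg/L.
At the second outfall, C = (70.64·27.10 + 9.300·680.0) / (70.64 + 9.300) = 103.1 µg/L.

103 µg/L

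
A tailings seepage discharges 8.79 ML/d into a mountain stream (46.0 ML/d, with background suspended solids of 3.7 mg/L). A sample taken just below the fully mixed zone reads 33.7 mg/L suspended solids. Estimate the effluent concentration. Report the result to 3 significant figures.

191 mg/L

Mass balance: 46.00·3.700 + 8.790·Cₑ = 54.79·33.70
→ Cₑ = (54.79·33.70 − 46.00·3.700) / 8.790 = 190.7 mg/L.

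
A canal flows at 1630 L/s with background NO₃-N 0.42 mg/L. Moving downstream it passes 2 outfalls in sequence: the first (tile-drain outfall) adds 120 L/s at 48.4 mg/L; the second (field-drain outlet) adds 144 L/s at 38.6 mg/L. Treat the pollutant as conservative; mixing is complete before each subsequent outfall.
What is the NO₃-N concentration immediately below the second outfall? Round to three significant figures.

Below outfall 1: Q → 1750 L/s, C = (1630·0.4200 + 120.0·48.40)/1750 = 3.710 mg/L.
Below outfall 2: Q → 1894 L/s, C = (1750·3.710 + 144.0·38.60)/1894 = 6.363 mg/L.

6.36 mg/L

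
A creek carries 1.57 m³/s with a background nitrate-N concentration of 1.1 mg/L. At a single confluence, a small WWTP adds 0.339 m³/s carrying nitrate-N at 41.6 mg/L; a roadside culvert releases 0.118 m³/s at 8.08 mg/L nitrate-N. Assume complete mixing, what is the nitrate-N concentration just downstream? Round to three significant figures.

Mass balance: C = (1.570·1.100 + 0.3390·41.60 + 0.1180·8.080) / 2.027 = 16.78/2.027 = 8.280 mg/L.

8.28 mg/L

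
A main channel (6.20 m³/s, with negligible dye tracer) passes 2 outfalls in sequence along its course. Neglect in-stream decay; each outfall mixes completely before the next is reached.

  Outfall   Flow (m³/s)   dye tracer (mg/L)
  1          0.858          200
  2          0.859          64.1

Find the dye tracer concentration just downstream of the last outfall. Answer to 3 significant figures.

Outfall 1: combined Q = 7.058 m³/s; C = (6.200·0 + 0.8580·200.0)/7.058 = 24.31 mg/L.
Outfall 2: combined Q = 7.917 m³/s; C = (7.058·24.31 + 0.8590·64.10)/7.917 = 28.63 mg/L.

28.6 mg/L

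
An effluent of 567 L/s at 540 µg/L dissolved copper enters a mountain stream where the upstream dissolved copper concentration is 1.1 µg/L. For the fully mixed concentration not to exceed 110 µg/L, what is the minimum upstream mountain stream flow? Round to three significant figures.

Set C_mix = 110: (Q·1.100 + 567.0·540.0) / (Q + 567.0) = 110
→ Q = 567.0·(540.0 − 110)/(110 − 1.100) = 2239 L/s.

2240 L/s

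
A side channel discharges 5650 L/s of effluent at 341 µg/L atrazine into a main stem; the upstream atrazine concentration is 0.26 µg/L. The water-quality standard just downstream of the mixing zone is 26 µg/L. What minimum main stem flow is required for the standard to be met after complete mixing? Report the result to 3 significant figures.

69100 L/s

Set C_mix = 26: (Q·0.2600 + 5650·341.0) / (Q + 5650) = 26
→ Q = 5650·(341.0 − 26)/(26 − 0.2600) = 69140 L/s.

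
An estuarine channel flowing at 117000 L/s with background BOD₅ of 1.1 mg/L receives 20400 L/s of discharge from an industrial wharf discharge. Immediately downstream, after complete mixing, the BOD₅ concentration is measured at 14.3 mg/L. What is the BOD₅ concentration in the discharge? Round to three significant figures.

Mass balance: 117000·1.100 + 20400·Cₑ = 137400·14.30
→ Cₑ = (137400·14.30 − 117000·1.100) / 20400 = 90.01 mg/L.

90.0 mg/L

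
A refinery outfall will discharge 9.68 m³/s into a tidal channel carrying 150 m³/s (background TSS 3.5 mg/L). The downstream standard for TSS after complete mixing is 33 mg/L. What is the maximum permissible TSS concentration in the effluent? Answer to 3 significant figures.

490 mg/L

At the limit, (Qr·Cr + Qe·Cₑ)/(Qr + Qe) = 33:
Cₑ = (159.7·33 − 150.0·3.500) / 9.680 = 490.1 mg/L.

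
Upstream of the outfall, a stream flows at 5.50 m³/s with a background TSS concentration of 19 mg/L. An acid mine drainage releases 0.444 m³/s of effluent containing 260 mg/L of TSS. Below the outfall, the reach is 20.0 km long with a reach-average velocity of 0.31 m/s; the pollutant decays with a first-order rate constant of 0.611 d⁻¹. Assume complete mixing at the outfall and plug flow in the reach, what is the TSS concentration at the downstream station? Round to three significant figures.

Flow-weighted average: C = (5.500·19.00 + 0.4440·260.0) / 5.944 = 219.9/5.944 = 37.00 mg/L.
Travel time t = 20.0·1000 / 0.31 = 64520 s = 17.92 h.
Applying C = C₀e^(−kt): 37.00 × 0.6337 = 23.45 mg/L.

23.4 mg/L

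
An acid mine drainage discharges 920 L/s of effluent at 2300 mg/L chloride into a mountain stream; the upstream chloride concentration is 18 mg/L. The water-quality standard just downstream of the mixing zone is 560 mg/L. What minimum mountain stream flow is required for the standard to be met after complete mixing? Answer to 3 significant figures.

Set C_mix = 560: (Q·18.00 + 920.0·2300) / (Q + 920.0) = 560
→ Q = 920.0·(2300 − 560)/(560 − 18.00) = 2954 L/s.

2950 L/s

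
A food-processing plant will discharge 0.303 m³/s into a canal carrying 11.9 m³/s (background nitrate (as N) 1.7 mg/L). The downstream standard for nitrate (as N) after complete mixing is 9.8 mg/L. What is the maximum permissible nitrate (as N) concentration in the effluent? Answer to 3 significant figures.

328 mg/L

At the limit, (Qr·Cr + Qe·Cₑ)/(Qr + Qe) = 9.8:
Cₑ = (12.20·9.8 − 11.90·1.700) / 0.3030 = 327.9 mg/L.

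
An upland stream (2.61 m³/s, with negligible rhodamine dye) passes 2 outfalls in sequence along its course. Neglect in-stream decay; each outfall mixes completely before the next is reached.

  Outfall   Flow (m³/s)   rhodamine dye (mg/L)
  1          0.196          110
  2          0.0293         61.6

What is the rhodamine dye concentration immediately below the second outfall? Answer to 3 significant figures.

8.24 mg/L

Below outfall 1: Q → 2.806 m³/s, C = (2.610·0 + 0.1960·110.0)/2.806 = 7.684 mg/L.
Below outfall 2: Q → 2.835 m³/s, C = (2.806·7.684 + 0.02930·61.60)/2.835 = 8.241 mg/L.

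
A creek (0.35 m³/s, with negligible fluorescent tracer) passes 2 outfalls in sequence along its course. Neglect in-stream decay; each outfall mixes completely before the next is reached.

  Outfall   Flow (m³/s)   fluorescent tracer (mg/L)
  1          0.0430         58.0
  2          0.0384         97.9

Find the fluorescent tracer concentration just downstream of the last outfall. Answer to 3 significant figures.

Outfall 1: combined Q = 0.3930 m³/s; C = (0.3500·0 + 0.04300·58.00)/0.3930 = 6.346 mg/L.
Outfall 2: combined Q = 0.4314 m³/s; C = (0.3930·6.346 + 0.03840·97.90)/0.4314 = 14.50 mg/L.

14.5 mg/L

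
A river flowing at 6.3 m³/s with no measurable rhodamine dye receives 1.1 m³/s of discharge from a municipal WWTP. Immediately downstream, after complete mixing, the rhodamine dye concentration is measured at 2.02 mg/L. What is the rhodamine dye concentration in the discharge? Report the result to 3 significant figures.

Mass balance: 6.300·0 + 1.100·Cₑ = 7.400·2.020
→ Cₑ = (7.400·2.020 − 6.300·0) / 1.100 = 13.59 mg/L.

13.6 mg/L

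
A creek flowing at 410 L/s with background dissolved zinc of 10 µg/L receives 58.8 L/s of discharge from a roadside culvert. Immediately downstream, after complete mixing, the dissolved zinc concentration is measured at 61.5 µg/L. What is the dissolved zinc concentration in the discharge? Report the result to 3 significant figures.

421 µg/L

Mass balance: 410.0·10.00 + 58.80·Cₑ = 468.8·61.50
→ Cₑ = (468.8·61.50 − 410.0·10.00) / 58.80 = 420.6 µg/L.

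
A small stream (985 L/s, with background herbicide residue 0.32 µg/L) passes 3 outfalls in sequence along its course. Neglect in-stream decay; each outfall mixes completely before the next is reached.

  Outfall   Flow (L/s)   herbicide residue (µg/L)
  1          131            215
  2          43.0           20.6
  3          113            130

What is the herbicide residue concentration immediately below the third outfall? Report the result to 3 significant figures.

34.6 µg/L

After outfall 1: Q = 985.0 + 131.0 = 1116 L/s; C = (985.0·0.3200 + 131.0·215.0)/1116 = 25.52 µg/L.
After outfall 2: Q = 1116 + 43.00 = 1159 L/s; C = (1116·25.52 + 43.00·20.60)/1159 = 25.34 µg/L.
After outfall 3: Q = 1159 + 113.0 = 1272 L/s; C = (1159·25.34 + 113.0·130.0)/1272 = 34.64 µg/L.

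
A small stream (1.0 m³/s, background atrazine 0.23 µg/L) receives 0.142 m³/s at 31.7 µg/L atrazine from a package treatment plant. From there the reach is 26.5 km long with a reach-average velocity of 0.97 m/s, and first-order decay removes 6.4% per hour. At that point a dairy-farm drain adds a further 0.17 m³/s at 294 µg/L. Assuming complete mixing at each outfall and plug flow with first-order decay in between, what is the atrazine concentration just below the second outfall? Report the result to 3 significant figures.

40.3 µg/L

Mass balance: C = (1.000·0.2300 + 0.1420·31.70) / 1.142 = 4.731/1.142 = 4.143 µg/L; combined flow 1.142 m³/s.
Travel time t = 26.5·1000 / 0.97 = 27320 s = 7.589 h.
6.4%/h lost → k = −ln(1 − 0.064) = 0.06614 h⁻¹.
Decay over the reach: 4.143·exp(−kt) = 4.143·0.6054 = 2.508 µg/L.
At the second outfall, C = (1.142·2.508 + 0.1700·294.0) / (1.142 + 0.1700) = 40.28 µg/L.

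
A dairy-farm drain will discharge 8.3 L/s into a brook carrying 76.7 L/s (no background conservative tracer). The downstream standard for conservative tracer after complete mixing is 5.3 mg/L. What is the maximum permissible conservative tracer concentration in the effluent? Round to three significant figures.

54.3 mg/L

At the limit, (Qr·Cr + Qe·Cₑ)/(Qr + Qe) = 5.3:
Cₑ = (85.00·5.3 − 76.70·0) / 8.300 = 54.28 mg/L.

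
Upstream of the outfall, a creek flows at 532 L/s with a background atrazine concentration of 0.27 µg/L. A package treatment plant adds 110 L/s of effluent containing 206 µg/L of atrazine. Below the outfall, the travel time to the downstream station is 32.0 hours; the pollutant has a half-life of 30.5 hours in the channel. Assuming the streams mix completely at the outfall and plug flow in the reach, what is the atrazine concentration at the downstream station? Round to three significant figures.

Conservation of mass: C = (532.0·0.2700 + 110.0·206.0) / 642.0 = 22800/642.0 = 35.52 µg/L.
Half-life 30.5 h → k = ln 2 / 30.5 = 0.02273 h⁻¹ = 0.5454 d⁻¹.
First-order decay: C = 35.52·exp(−k·t) = 35.52·0.4832 = 17.16 µg/L.

17.2 µg/L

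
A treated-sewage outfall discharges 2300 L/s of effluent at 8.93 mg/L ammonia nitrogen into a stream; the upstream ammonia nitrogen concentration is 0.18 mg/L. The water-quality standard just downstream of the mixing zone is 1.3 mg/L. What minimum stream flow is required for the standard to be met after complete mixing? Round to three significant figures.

Set C_mix = 1.3: (Q·0.1800 + 2300·8.930) / (Q + 2300) = 1.3
→ Q = 2300·(8.930 − 1.3)/(1.3 − 0.1800) = 15670 L/s.

15700 L/s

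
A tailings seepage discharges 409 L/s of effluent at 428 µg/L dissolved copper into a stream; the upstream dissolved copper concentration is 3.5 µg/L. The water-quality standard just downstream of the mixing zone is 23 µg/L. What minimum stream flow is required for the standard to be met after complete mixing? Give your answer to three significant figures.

Set C_mix = 23: (Q·3.500 + 409.0·428.0) / (Q + 409.0) = 23
→ Q = 409.0·(428.0 − 23)/(23 − 3.500) = 8495 L/s.

8490 L/s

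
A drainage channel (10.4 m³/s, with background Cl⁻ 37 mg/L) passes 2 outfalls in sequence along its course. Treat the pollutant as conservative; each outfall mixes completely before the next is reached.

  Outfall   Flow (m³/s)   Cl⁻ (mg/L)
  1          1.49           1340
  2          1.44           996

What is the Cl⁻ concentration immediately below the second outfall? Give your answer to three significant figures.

286 mg/L

After outfall 1: Q = 10.40 + 1.490 = 11.89 m³/s; C = (10.40·37.00 + 1.490·1340)/11.89 = 200.3 mg/L.
After outfall 2: Q = 11.89 + 1.440 = 13.33 m³/s; C = (11.89·200.3 + 1.440·996.0)/13.33 = 286.2 mg/L.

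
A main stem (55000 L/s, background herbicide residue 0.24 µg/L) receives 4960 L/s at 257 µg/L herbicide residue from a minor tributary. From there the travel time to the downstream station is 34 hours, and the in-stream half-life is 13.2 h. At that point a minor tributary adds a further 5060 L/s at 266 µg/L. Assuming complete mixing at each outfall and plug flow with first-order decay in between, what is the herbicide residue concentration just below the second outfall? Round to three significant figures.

Conservation of mass: C = (55000·0.2400 + 4960·257.0) / 59960 = 1288000/59960 = 21.48 µg/L; combined flow 59960 L/s.
Half-life 13.2 h → k = ln 2 / 13.2 = 0.05251 h⁻¹ = 1.260 d⁻¹.
First-order decay: C = 21.48·exp(−k·t) = 21.48·0.1677 = 3.603 µg/L.
At the second outfall, C = (59960·3.603 + 5060·266.0) / (59960 + 5060) = 24.02 µg/L.

24.0 µg/L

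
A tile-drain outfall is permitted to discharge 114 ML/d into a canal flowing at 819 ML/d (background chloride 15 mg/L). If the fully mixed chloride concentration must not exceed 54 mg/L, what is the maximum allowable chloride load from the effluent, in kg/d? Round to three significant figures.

Mass balance at the limit: 819.0·15.00 + 114.0·Cₑ = 933.0·54 → Cₑ = 334.2 mg/L.
114.0 ML/d = 1.319 m³/s. Load = 1.319 m³/s × 334.2 g/m³ × 86 400 s/d = 38100 kg/d.

38100 kg/d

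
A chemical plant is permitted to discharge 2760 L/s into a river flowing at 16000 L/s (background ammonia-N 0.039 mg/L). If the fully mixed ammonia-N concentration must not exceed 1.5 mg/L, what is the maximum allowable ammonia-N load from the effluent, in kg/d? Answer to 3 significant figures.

Mass balance at the limit: 16000·0.03900 + 2760·Cₑ = 18760·1.5 → Cₑ = 9.970 mg/L.
2760 L/s = 2.760 m³/s. Load = 2.760 m³/s × 9.970 g/m³ × 86 400 s/d = 2377 kg/d.

2380 kg/d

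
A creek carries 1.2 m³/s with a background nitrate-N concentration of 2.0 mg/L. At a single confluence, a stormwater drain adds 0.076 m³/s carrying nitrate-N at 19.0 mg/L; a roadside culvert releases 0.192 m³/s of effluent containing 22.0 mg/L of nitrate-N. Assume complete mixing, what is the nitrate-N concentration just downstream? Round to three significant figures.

5.50 mg/L

Mixed concentration C = ΣQC/ΣQ = (1.200·2.000 + 0.07600·19.00 + 0.1920·22.00) / 1.468 = 8.068/1.468 = 5.496 mg/L.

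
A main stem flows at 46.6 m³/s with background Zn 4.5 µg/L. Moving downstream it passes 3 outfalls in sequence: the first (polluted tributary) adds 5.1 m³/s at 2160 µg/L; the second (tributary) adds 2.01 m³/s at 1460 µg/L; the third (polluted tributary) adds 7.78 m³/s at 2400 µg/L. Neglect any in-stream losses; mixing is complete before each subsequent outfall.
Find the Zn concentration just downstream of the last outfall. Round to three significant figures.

After outfall 1: Q = 46.60 + 5.100 = 51.70 m³/s; C = (46.60·4.500 + 5.100·2160)/51.70 = 217.1 µg/L.
After outfall 2: Q = 51.70 + 2.010 = 53.71 m³/s; C = (51.70·217.1 + 2.010·1460)/53.71 = 263.6 µg/L.
After outfall 3: Q = 53.71 + 7.780 = 61.49 m³/s; C = (53.71·263.6 + 7.780·2400)/61.49 = 533.9 µg/L.

534 µg/L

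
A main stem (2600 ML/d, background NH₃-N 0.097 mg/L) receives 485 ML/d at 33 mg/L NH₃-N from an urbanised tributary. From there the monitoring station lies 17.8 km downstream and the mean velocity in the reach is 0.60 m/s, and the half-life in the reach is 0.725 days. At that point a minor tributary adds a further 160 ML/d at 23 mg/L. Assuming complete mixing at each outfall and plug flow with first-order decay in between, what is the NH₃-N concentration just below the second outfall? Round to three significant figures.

4.74 mg/L

Mixed concentration C = ΣQC/ΣQ = (2600·0.09700 + 485.0·33.00) / 3085 = 16260/3085 = 5.270 mg/L; combined flow 3085 ML/d.
Travel time t = 17.8·1000 / 0.60 = 29670 s = 8.241 h.
Half-life 0.725 d → k = ln 2 / 0.725 = 0.9561 d⁻¹.
Decay over the reach: 5.270·exp(−kt) = 5.270·0.7202 = 3.795 mg/L.
Second outfall: C = (3085·3.795 + 160.0·23.00)/3245 = 4.742 mg/L.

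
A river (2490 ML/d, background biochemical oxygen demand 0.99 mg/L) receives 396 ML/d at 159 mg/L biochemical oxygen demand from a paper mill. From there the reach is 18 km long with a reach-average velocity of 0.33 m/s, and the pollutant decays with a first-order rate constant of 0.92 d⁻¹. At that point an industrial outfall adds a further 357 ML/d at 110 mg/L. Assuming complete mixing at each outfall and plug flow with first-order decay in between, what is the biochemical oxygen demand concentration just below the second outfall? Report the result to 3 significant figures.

Mass balance: C = (2490·0.9900 + 396.0·159.0) / 2886 = 65430/2886 = 22.67 mg/L; combined flow 2886 ML/d.
Travel time t = 18·1000 / 0.33 = 54550 s = 15.15 h.
Applying C = C₀e^(−kt): 22.67 × 0.5594 = 12.68 mg/L.
Second outfall: C = (2886·12.68 + 357.0·110.0)/3243 = 23.40 mg/L.

23.4 mg/L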